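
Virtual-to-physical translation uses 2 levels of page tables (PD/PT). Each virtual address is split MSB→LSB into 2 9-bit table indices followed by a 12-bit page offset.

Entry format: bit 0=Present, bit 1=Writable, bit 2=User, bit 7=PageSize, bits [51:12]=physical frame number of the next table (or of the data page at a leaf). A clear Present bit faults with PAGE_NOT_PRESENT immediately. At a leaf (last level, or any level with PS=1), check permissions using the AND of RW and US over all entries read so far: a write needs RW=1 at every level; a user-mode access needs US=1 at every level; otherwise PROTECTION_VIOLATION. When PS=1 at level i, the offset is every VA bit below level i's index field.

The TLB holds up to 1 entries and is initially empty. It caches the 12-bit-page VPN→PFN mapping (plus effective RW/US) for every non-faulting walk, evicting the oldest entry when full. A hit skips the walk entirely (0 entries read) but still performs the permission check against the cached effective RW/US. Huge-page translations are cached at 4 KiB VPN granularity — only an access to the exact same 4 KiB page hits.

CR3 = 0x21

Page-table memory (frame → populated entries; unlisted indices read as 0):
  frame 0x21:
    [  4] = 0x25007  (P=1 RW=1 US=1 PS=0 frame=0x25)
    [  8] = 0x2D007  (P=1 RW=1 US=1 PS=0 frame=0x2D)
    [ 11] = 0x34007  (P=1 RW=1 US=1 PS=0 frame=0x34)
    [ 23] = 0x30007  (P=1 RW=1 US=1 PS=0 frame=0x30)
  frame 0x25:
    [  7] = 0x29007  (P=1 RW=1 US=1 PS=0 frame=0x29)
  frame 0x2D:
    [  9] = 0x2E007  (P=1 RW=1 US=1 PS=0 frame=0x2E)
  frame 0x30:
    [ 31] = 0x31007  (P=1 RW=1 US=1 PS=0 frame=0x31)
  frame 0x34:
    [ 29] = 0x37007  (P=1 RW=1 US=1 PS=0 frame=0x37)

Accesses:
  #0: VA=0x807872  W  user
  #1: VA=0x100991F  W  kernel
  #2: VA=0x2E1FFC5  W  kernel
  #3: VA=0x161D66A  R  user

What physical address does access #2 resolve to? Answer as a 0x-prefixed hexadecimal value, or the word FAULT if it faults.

Walk each access:
#0 VA=0x807872 (w,user):
  L0 @0x21[4] → 0x25007  P=1,RW=1,US=1,PS=0
  L1 @0x25[7] → 0x29007  P=1,RW=1,US=1,PS=0
  ⇒ phys 0x29872  [2 reads]
#1 VA=0x100991F (w,kernel):
  L0 @0x21[8] → 0x2D007  P=1,RW=1,US=1,PS=0
  L1 @0x2D[9] → 0x2E007  P=1,RW=1,US=1,PS=0
  ⇒ phys 0x2E91F  [2 reads]
#2 VA=0x2E1FFC5 (w,kernel):
  L0 @0x21[23] → 0x30007  P=1,RW=1,US=1,PS=0
  L1 @0x30[31] → 0x31007  P=1,RW=1,US=1,PS=0
  ⇒ phys 0x31FC5  [2 reads]
#3 VA=0x161D66A (r,user):
  L0 @0x21[11] → 0x34007  P=1,RW=1,US=1,PS=0
  L1 @0x34[29] → 0x37007  P=1,RW=1,US=1,PS=0
  ⇒ phys 0x3766A  [2 reads]

Access #2 PA: 0x31FC5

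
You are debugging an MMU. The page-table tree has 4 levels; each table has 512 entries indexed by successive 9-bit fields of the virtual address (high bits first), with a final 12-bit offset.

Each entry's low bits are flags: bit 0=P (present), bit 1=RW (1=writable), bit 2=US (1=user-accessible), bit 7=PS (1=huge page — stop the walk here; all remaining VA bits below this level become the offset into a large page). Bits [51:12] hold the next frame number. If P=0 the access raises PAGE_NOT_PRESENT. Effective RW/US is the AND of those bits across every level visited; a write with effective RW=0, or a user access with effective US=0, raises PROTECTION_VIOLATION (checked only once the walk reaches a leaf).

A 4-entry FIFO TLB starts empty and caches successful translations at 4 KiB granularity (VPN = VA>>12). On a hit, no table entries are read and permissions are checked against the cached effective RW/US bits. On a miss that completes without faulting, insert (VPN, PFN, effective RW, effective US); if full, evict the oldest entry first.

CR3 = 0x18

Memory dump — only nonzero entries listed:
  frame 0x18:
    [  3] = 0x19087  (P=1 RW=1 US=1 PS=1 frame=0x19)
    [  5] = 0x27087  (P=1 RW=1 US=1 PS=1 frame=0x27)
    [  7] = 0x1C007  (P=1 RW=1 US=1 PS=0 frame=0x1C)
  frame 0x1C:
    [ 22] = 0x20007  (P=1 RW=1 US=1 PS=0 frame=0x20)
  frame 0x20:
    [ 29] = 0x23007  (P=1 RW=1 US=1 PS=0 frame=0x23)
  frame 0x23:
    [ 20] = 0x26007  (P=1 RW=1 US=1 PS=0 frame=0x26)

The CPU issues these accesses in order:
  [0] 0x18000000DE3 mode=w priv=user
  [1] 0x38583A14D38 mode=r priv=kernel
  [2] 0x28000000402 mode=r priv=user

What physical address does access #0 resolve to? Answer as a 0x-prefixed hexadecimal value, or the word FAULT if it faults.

Per-access translation:
#0 VA=0x18000000DE3 (w,user):
  [0] read 0x18 idx=3: raw=0x19087 flags P=1 W=1 U=1 S=1
  ⇒ phys 0x19DE3 (huge @L0)  [1 reads]
#1 VA=0x38583A14D38 (r,kernel):
  [0] read 0x18 idx=7: raw=0x1C007 flags P=1 W=1 U=1 S=0
  [1] read 0x1C idx=22: raw=0x20007 flags P=1 W=1 U=1 S=0
  [2] read 0x20 idx=29: raw=0x23007 flags P=1 W=1 U=1 S=0
  [3] read 0x23 idx=20: raw=0x26007 flags P=1 W=1 U=1 S=0
  ⇒ phys 0x26D38  [4 reads]
#2 VA=0x28000000402 (r,user):
  [0] read 0x18 idx=5: raw=0x27087 flags P=1 W=1 U=1 S=1
  ⇒ phys 0x27402 (huge @L0)  [1 reads]

Access #0 PA: 0x19DE3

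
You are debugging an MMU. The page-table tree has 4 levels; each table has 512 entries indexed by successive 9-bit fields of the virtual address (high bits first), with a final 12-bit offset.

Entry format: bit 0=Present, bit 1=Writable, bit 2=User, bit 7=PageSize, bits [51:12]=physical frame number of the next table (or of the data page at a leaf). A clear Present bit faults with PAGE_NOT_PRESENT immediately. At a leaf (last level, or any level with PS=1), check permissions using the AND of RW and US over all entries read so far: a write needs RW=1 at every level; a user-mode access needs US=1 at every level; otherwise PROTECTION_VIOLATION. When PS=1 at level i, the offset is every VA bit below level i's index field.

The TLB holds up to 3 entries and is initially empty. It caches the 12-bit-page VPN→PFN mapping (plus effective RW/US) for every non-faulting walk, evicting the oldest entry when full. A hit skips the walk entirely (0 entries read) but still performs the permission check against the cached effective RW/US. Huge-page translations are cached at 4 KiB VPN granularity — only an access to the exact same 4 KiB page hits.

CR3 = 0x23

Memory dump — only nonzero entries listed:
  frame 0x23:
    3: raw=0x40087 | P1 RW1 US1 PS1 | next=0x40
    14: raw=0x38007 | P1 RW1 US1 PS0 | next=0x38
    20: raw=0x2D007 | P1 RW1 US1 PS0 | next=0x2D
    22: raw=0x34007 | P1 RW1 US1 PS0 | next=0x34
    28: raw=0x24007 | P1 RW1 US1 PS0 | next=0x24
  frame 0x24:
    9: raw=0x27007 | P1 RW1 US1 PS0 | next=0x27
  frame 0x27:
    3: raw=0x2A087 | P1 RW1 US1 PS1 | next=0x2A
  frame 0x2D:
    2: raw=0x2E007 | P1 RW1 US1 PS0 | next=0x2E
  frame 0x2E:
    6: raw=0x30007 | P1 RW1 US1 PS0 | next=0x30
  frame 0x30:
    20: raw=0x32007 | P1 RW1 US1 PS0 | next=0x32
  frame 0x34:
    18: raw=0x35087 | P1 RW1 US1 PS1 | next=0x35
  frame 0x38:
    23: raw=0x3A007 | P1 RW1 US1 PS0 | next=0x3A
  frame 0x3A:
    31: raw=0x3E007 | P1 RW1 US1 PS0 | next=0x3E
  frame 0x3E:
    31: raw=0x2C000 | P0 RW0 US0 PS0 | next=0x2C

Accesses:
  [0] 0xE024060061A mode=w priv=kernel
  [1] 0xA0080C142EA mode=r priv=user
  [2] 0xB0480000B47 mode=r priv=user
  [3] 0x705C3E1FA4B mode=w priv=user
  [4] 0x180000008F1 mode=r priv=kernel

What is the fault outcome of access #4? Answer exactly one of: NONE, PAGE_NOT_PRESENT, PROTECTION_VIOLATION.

Walk each access:
#0 VA=0xE024060061A (w,kernel):
  [0] read 0x23 idx=28: raw=0x24007 flags P=1 W=1 U=1 S=0
  [1] read 0x24 idx=9: raw=0x27007 flags P=1 W=1 U=1 S=0
  [2] read 0x27 idx=3: raw=0x2A087 flags P=1 W=1 U=1 S=1
  ✓ 0x2A61A (huge @L2)  — 3 lookups
#1 VA=0xA0080C142EA (r,user):
  [0] read 0x23 idx=20: raw=0x2D007 flags P=1 W=1 U=1 S=0
  [1] read 0x2D idx=2: raw=0x2E007 flags P=1 W=1 U=1 S=0
  [2] read 0x2E idx=6: raw=0x30007 flags P=1 W=1 U=1 S=0
  [3] read 0x30 idx=20: raw=0x32007 flags P=1 W=1 U=1 S=0
  ✓ 0x322EA  — 4 lookups
#2 VA=0xB0480000B47 (r,user):
  [0] read 0x23 idx=22: raw=0x34007 flags P=1 W=1 U=1 S=0
  [1] read 0x34 idx=18: raw=0x35087 flags P=1 W=1 U=1 S=1
  ✓ 0x35B47 (huge @L1)  — 2 lookups
#3 VA=0x705C3E1FA4B (w,user):
  [0] read 0x23 idx=14: raw=0x38007 flags P=1 W=1 U=1 S=0
  [1] read 0x38 idx=23: raw=0x3A007 flags P=1 W=1 U=1 S=0
  [2] read 0x3A idx=31: raw=0x3E007 flags P=1 W=1 U=1 S=0
  [3] read 0x3E idx=31: raw=0x2C000 flags P=0 W=0 U=0 S=0
  ✗ PAGE_NOT_PRESENT  [4 reads]
#4 VA=0x180000008F1 (r,kernel):
  [0] read 0x23 idx=3: raw=0x40087 flags P=1 W=1 U=1 S=1
  ✓ 0x408F1 (huge @L0)  — 1 lookups

Access #4 fault: NONE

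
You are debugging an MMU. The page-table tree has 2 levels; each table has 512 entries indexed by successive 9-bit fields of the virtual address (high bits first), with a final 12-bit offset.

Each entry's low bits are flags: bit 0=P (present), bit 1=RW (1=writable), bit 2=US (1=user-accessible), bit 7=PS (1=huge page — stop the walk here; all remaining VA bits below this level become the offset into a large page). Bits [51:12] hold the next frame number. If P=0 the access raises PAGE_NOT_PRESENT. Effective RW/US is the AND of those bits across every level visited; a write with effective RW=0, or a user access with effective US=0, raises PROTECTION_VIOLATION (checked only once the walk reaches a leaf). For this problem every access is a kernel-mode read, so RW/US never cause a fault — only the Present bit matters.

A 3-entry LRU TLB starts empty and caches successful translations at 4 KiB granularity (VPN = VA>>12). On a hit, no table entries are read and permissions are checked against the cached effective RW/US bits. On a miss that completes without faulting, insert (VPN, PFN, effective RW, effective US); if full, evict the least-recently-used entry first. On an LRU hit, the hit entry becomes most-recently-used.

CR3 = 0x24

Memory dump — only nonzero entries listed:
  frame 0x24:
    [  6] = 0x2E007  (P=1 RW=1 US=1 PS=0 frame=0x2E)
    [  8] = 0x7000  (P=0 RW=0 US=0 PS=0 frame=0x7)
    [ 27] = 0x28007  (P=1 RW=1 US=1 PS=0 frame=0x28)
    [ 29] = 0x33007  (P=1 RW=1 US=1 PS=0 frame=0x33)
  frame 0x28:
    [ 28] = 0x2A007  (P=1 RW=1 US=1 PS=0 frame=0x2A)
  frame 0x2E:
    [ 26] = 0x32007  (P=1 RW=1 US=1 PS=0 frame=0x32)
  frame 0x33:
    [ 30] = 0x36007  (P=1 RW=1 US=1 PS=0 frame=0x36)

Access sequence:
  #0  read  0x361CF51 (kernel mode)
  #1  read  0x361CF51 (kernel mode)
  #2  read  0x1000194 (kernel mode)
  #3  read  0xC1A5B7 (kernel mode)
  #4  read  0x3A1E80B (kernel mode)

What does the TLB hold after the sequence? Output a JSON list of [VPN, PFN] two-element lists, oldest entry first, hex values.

Per-access translation:
#0 VA=0x361CF51 (r,kernel):
  [0] read 0x24 idx=27: raw=0x28007 flags P=1 W=1 U=1 S=0
  [1] read 0x28 idx=28: raw=0x2A007 flags P=1 W=1 U=1 S=0
  ⇒ phys 0x2AF51  [2 reads]
#1 VA=0x361CF51 (r,kernel):
  TLB hit vpn=0x361C → PA=0x2AF51
#2 VA=0x1000194 (r,kernel):
  [0] read 0x24 idx=8: raw=0x7000 flags P=0 W=0 U=0 S=0
  ⇒ fault: PAGE_NOT_PRESENT  — 1 lookups
#3 VA=0xC1A5B7 (r,kernel):
  [0] read 0x24 idx=6: raw=0x2E007 flags P=1 W=1 U=1 S=0
  [1] read 0x2E idx=26: raw=0x32007 flags P=1 W=1 U=1 S=0
  ⇒ phys 0x325B7  [2 reads]
#4 VA=0x3A1E80B (r,kernel):
  [0] read 0x24 idx=29: raw=0x33007 flags P=1 W=1 U=1 S=0
  [1] read 0x33 idx=30: raw=0x36007 flags P=1 W=1 U=1 S=0
  ⇒ phys 0x3680B  [2 reads]

TLB: [["0x361C", "0x2A"], ["0xC1A", "0x32"], ["0x3A1E", "0x36"]]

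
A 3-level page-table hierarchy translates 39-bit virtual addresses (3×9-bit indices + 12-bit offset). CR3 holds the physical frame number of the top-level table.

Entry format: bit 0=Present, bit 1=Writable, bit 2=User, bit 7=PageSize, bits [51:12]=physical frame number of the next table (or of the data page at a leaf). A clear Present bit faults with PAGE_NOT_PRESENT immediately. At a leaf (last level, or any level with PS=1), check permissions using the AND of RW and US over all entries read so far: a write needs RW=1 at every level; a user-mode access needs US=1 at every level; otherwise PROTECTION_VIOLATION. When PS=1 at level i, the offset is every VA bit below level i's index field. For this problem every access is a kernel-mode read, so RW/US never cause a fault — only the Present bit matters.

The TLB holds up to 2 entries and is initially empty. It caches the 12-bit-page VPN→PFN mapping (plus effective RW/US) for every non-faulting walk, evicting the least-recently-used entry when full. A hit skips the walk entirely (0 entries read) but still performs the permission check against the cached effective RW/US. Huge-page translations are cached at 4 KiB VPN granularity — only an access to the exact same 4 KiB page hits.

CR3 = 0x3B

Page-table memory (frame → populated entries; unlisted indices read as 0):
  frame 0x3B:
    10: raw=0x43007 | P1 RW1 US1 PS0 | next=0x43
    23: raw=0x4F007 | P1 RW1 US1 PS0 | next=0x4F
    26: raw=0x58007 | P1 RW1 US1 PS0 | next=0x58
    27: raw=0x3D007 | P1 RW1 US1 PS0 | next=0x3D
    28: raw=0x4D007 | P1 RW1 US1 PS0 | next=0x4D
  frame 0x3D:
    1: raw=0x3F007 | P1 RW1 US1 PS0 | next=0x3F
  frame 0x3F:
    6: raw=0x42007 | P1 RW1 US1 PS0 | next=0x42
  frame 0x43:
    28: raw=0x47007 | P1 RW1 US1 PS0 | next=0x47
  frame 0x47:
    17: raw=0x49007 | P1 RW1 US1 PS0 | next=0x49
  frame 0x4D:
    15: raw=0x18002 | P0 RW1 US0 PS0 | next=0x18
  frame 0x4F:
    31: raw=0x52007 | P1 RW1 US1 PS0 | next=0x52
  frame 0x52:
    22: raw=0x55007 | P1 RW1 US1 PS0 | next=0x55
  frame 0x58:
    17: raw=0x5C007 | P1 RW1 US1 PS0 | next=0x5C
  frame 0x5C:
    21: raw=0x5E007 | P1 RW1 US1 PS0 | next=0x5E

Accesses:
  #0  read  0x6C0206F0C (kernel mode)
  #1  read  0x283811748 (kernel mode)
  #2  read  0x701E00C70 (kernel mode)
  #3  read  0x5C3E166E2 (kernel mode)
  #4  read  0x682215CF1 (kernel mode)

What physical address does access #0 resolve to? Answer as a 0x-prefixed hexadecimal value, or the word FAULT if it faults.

Trace:
#0 VA=0x6C0206F0C (r,kernel):
  L0 @0x3B[27] → 0x3D007  P=1,RW=1,US=1,PS=0
  L1 @0x3D[1] → 0x3F007  P=1,RW=1,US=1,PS=0
  L2 @0x3F[6] → 0x42007  P=1,RW=1,US=1,PS=0
  → PA=0x42F0C  (3 entries read)
#1 VA=0x283811748 (r,kernel):
  L0 @0x3B[10] → 0x43007  P=1,RW=1,US=1,PS=0
  L1 @0x43[28] → 0x47007  P=1,RW=1,US=1,PS=0
  L2 @0x47[17] → 0x49007  P=1,RW=1,US=1,PS=0
  → PA=0x49748  (3 entries read)
#2 VA=0x701E00C70 (r,kernel):
  L0 @0x3B[28] → 0x4D007  P=1,RW=1,US=1,PS=0
  L1 @0x4D[15] → 0x18002  P=0,RW=1,US=0,PS=0
  ⇒ fault: PAGE_NOT_PRESENT  — 2 lookups
#3 VA=0x5C3E166E2 (r,kernel):
  L0 @0x3B[23] → 0x4F007  P=1,RW=1,US=1,PS=0
  L1 @0x4F[31] → 0x52007  P=1,RW=1,US=1,PS=0
  L2 @0x52[22] → 0x55007  P=1,RW=1,US=1,PS=0
  → PA=0x556E2  (3 entries read)
#4 VA=0x682215CF1 (r,kernel):
  L0 @0x3B[26] → 0x58007  P=1,RW=1,US=1,PS=0
  L1 @0x58[17] → 0x5C007  P=1,RW=1,US=1,PS=0
  L2 @0x5C[21] → 0x5E007  P=1,RW=1,US=1,PS=0
  → PA=0x5ECF1  (3 entries read)

Access #0 PA: 0x42F0C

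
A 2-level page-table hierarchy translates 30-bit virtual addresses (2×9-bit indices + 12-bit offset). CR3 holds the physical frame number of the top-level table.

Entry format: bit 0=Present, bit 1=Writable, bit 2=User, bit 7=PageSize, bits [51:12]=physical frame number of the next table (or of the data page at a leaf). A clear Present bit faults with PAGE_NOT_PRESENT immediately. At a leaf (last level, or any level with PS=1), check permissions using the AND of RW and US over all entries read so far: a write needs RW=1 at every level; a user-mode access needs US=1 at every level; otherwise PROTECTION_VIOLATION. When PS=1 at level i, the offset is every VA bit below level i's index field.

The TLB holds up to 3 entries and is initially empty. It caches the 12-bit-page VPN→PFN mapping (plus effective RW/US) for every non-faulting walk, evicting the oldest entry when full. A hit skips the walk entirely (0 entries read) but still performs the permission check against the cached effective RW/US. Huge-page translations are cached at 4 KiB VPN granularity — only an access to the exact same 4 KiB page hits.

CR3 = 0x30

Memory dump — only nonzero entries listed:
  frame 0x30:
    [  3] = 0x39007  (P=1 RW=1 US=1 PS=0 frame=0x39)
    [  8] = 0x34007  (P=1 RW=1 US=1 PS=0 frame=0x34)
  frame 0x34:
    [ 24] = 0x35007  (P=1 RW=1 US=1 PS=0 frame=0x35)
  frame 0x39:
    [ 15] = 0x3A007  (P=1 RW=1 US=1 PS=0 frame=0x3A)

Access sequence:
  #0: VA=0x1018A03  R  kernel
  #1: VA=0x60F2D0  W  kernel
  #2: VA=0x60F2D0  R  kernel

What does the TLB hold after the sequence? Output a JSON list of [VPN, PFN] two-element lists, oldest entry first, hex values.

Walk each access:
#0 VA=0x1018A03 (r,kernel):
  L0: frame=0x30 idx=8 entry=0x34007 [P=1 RW=1 US=1 PS=0]
  L1: frame=0x34 idx=24 entry=0x35007 [P=1 RW=1 US=1 PS=0]
  ⇒ phys 0x35A03  [2 reads]
#1 VA=0x60F2D0 (w,kernel):
  L0: frame=0x30 idx=3 entry=0x39007 [P=1 RW=1 US=1 PS=0]
  L1: frame=0x39 idx=15 entry=0x3A007 [P=1 RW=1 US=1 PS=0]
  ⇒ phys 0x3A2D0  [2 reads]
#2 VA=0x60F2D0 (r,kernel):
  TLB hit vpn=0x60F → PA=0x3A2D0

TLB: [["0x1018", "0x35"], ["0x60F", "0x3A"]]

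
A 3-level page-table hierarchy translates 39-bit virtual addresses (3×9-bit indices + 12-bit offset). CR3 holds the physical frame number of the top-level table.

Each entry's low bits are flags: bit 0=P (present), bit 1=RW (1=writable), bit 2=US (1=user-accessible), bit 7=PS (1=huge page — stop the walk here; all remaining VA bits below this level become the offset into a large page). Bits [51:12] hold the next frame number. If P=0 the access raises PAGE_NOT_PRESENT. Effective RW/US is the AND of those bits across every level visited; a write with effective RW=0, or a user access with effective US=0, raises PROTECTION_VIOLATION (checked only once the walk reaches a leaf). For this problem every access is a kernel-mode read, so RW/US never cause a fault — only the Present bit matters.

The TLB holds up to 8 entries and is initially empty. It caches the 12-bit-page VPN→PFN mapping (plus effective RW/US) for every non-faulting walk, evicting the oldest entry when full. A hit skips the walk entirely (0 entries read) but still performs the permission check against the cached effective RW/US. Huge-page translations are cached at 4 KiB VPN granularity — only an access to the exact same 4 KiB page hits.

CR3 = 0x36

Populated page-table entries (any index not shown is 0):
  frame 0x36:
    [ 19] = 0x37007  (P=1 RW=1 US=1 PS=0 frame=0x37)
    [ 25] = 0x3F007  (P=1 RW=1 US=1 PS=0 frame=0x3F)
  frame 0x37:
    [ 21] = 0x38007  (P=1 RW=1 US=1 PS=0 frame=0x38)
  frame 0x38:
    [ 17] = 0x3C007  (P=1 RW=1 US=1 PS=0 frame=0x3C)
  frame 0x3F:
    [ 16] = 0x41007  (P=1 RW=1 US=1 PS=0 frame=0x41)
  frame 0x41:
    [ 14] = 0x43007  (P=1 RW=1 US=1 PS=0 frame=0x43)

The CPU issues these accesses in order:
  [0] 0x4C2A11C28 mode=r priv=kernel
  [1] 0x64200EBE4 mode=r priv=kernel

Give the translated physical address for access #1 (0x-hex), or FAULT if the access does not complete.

Trace:
#0 VA=0x4C2A11C28 (r,kernel):
  L0 @0x36[19] → 0x37007  P=1,RW=1,US=1,PS=0
  L1 @0x37[21] → 0x38007  P=1,RW=1,US=1,PS=0
  L2 @0x38[17] → 0x3C007  P=1,RW=1,US=1,PS=0
  → PA=0x3CC28  (3 entries read)
#1 VA=0x64200EBE4 (r,kernel):
  L0 @0x36[25] → 0x3F007  P=1,RW=1,US=1,PS=0
  L1 @0x3F[16] → 0x41007  P=1,RW=1,US=1,PS=0
  L2 @0x41[14] → 0x43007  P=1,RW=1,US=1,PS=0
  → PA=0x43BE4  (3 entries read)

Access #1 PA: 0x43BE4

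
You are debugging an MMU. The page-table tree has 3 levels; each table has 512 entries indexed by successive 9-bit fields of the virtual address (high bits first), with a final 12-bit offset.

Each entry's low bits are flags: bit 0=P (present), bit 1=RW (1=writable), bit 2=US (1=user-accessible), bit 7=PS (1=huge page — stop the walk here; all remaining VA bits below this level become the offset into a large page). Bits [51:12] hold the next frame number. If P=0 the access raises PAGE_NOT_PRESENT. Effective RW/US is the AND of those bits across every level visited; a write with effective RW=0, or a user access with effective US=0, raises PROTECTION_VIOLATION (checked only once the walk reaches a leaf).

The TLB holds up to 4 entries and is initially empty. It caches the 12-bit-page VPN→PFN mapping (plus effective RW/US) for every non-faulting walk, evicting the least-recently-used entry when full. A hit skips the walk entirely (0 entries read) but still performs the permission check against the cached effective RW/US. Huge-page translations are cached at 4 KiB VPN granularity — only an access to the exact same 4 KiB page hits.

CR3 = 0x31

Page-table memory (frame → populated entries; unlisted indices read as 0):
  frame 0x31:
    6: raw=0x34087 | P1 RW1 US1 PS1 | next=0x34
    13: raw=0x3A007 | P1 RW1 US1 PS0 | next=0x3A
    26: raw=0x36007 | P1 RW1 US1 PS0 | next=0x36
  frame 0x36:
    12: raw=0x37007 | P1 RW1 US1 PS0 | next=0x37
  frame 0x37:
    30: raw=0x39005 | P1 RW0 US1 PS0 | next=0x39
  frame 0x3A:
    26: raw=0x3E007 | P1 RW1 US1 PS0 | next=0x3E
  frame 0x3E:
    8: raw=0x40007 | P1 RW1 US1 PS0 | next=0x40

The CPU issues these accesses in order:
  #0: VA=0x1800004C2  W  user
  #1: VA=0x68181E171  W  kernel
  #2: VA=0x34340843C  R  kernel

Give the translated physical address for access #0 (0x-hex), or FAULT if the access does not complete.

Per-access translation:
#0 VA=0x1800004C2 (w,user):
  lvl0: tbl 0x31, slot 6 ⇒ 0x34087 (P1/RW1/US1/PS1)
  → PA=0x344C2 (huge @L0)  (1 entries read)
#1 VA=0x68181E171 (w,kernel):
  lvl0: tbl 0x31, slot 26 ⇒ 0x36007 (P1/RW1/US1/PS0)
  lvl1: tbl 0x36, slot 12 ⇒ 0x37007 (P1/RW1/US1/PS0)
  lvl2: tbl 0x37, slot 30 ⇒ 0x39005 (P1/RW0/US1/PS0)
  ✗ PROTECTION_VIOLATION  [3 reads]
#2 VA=0x34340843C (r,kernel):
  lvl0: tbl 0x31, slot 13 ⇒ 0x3A007 (P1/RW1/US1/PS0)
  lvl1: tbl 0x3A, slot 26 ⇒ 0x3E007 (P1/RW1/US1/PS0)
  lvl2: tbl 0x3E, slot 8 ⇒ 0x40007 (P1/RW1/US1/PS0)
  → PA=0x4043C  (3 entries read)

Access #0 PA: 0x344C2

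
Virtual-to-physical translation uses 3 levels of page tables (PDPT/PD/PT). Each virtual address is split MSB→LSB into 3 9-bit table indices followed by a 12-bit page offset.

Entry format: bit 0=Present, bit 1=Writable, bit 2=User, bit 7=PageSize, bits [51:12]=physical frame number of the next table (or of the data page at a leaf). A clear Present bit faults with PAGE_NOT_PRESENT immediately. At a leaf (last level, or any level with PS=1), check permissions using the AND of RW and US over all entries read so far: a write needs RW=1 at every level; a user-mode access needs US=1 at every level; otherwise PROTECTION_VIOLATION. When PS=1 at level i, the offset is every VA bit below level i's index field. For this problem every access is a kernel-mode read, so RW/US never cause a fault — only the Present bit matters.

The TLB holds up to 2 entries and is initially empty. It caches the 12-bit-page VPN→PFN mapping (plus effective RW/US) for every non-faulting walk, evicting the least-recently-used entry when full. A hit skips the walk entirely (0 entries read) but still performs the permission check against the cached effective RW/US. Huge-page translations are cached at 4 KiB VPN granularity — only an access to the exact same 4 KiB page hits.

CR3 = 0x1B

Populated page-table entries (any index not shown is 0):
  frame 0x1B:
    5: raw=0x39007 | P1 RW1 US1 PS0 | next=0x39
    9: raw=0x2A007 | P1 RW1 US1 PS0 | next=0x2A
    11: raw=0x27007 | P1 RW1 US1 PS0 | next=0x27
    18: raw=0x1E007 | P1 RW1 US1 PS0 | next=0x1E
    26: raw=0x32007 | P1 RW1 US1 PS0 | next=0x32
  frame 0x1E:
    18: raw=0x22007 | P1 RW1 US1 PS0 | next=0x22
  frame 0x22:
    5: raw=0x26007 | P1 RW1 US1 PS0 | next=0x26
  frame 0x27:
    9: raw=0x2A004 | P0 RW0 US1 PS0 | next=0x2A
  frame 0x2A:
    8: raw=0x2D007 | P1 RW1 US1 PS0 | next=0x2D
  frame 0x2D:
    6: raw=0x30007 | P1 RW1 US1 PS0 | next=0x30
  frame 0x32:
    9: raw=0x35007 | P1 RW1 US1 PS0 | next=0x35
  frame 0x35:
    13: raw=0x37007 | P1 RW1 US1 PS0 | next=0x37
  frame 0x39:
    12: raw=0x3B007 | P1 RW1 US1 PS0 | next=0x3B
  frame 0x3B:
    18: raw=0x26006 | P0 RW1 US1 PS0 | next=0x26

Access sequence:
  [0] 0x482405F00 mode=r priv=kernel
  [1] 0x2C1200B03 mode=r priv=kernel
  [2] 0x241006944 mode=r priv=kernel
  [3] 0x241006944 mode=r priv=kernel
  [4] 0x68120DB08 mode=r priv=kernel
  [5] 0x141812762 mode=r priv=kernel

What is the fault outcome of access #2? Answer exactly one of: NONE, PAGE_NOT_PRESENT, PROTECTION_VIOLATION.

Trace:
#0 VA=0x482405F00 (r,kernel):
  lvl0: tbl 0x1B, slot 18 ⇒ 0x1E007 (P1/RW1/US1/PS0)
  lvl1: tbl 0x1E, slot 18 ⇒ 0x22007 (P1/RW1/US1/PS0)
  lvl2: tbl 0x22, slot 5 ⇒ 0x26007 (P1/RW1/US1/PS0)
  ✓ 0x26F00  — 3 lookups
#1 VA=0x2C1200B03 (r,kernel):
  lvl0: tbl 0x1B, slot 11 ⇒ 0x27007 (P1/RW1/US1/PS0)
  lvl1: tbl 0x27, slot 9 ⇒ 0x2A004 (P0/RW0/US1/PS0)
  ⇒ fault: PAGE_NOT_PRESENT  — 2 lookups
#2 VA=0x241006944 (r,kernel):
  lvl0: tbl 0x1B, slot 9 ⇒ 0x2A007 (P1/RW1/US1/PS0)
  lvl1: tbl 0x2A, slot 8 ⇒ 0x2D007 (P1/RW1/US1/PS0)
  lvl2: tbl 0x2D, slot 6 ⇒ 0x30007 (P1/RW1/US1/PS0)
  ✓ 0x30944  — 3 lookups
#3 VA=0x241006944 (r,kernel):
  TLB hit vpn=0x241006 → PA=0x30944
#4 VA=0x68120DB08 (r,kernel):
  lvl0: tbl 0x1B, slot 26 ⇒ 0x32007 (P1/RW1/US1/PS0)
  lvl1: tbl 0x32, slot 9 ⇒ 0x35007 (P1/RW1/US1/PS0)
  lvl2: tbl 0x35, slot 13 ⇒ 0x37007 (P1/RW1/US1/PS0)
  ✓ 0x37B08  — 3 lookups
#5 VA=0x141812762 (r,kernel):
  lvl0: tbl 0x1B, slot 5 ⇒ 0x39007 (P1/RW1/US1/PS0)
  lvl1: tbl 0x39, slot 12 ⇒ 0x3B007 (P1/RW1/US1/PS0)
  lvl2: tbl 0x3B, slot 18 ⇒ 0x26006 (P0/RW1/US1/PS0)
  ⇒ fault: PAGE_NOT_PRESENT  — 3 lookups

Access #2 fault: NONE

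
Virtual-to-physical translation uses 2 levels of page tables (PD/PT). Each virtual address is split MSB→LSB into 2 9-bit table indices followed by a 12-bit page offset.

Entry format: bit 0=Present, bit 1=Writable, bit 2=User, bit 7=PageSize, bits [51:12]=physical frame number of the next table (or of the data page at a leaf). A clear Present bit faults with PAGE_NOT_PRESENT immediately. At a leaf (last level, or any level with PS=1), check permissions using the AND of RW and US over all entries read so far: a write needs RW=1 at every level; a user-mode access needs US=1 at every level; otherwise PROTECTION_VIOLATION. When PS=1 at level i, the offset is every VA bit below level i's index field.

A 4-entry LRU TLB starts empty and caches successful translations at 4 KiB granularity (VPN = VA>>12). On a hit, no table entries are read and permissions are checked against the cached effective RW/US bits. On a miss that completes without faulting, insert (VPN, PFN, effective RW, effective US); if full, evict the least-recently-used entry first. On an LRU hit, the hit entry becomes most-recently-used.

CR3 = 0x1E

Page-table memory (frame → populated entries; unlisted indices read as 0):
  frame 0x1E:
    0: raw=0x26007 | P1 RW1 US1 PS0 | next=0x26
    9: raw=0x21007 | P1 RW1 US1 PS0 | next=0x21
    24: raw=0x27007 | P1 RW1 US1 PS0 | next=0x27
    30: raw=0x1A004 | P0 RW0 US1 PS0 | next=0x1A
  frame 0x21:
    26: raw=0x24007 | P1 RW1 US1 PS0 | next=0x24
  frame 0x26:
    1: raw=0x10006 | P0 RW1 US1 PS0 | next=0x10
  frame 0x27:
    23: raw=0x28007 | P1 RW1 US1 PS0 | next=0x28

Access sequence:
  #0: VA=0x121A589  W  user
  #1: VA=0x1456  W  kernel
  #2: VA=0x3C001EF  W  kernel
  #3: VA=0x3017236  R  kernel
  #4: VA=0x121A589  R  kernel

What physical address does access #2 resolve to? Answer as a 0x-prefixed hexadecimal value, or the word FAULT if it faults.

Walk each access:
#0 VA=0x121A589 (w,user):
  L0 @0x1E[9] → 0x21007  P=1,RW=1,US=1,PS=0
  L1 @0x21[26] → 0x24007  P=1,RW=1,US=1,PS=0
  → PA=0x24589  (2 entries read)
#1 VA=0x1456 (w,kernel):
  L0 @0x1E[0] → 0x26007  P=1,RW=1,US=1,PS=0
  L1 @0x26[1] → 0x10006  P=0,RW=1,US=1,PS=0
  ✗ PAGE_NOT_PRESENT  [2 reads]
#2 VA=0x3C001EF (w,kernel):
  L0 @0x1E[30] → 0x1A004  P=0,RW=0,US=1,PS=0
  ✗ PAGE_NOT_PRESENT  [1 reads]
#3 VA=0x3017236 (r,kernel):
  L0 @0x1E[24] → 0x27007  P=1,RW=1,US=1,PS=0
  L1 @0x27[23] → 0x28007  P=1,RW=1,US=1,PS=0
  → PA=0x28236  (2 entries read)
#4 VA=0x121A589 (r,kernel):
  TLB hit vpn=0x121A → PA=0x24589

Access #2 PA: FAULT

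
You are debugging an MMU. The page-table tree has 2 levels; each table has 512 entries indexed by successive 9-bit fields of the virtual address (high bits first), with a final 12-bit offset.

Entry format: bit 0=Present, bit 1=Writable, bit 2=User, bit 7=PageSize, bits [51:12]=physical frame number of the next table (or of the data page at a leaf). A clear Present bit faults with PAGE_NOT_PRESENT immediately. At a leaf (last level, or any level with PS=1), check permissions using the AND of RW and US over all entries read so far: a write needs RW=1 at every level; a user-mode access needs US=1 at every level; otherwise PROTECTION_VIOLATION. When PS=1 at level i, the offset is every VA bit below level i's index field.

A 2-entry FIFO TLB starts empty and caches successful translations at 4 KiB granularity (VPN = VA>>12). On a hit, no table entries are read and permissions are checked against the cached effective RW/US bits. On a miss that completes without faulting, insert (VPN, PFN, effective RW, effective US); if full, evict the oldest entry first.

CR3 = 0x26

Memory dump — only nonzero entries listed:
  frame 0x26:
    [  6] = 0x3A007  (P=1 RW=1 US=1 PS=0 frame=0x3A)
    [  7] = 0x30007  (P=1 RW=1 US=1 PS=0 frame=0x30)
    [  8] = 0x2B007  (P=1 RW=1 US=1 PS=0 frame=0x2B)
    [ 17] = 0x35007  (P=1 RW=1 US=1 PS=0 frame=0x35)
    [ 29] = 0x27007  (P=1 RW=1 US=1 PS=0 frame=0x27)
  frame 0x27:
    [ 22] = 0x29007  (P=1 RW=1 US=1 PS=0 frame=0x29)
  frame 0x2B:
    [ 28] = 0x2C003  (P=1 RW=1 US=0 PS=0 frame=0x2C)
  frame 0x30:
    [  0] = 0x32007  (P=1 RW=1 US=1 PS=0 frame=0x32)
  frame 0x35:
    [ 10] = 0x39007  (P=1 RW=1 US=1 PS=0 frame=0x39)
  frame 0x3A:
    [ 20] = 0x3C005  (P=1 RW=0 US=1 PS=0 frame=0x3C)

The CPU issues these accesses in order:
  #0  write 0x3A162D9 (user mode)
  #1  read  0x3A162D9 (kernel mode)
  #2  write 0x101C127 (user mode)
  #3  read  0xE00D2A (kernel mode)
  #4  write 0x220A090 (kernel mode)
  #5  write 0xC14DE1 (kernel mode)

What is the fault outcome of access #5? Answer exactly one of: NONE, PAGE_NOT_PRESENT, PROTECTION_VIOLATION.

Trace:
#0 VA=0x3A162D9 (w,user):
  L0 @0x26[29] → 0x27007  P=1,RW=1,US=1,PS=0
  L1 @0x27[22] → 0x29007  P=1,RW=1,US=1,PS=0
  ✓ 0x292D9  — 2 lookups
#1 VA=0x3A162D9 (r,kernel):
  TLB hit vpn=0x3A16 → PA=0x292D9
#2 VA=0x101C127 (w,user):
  L0 @0x26[8] → 0x2B007  P=1,RW=1,US=1,PS=0
  L1 @0x2B[28] → 0x2C003  P=1,RW=1,US=0,PS=0
  ✗ PROTECTION_VIOLATION  [2 reads]
#3 VA=0xE00D2A (r,kernel):
  L0 @0x26[7] → 0x30007  P=1,RW=1,US=1,PS=0
  L1 @0x30[0] → 0x32007  P=1,RW=1,US=1,PS=0
  ✓ 0x32D2A  — 2 lookups
#4 VA=0x220A090 (w,kernel):
  L0 @0x26[17] → 0x35007  P=1,RW=1,US=1,PS=0
  L1 @0x35[10] → 0x39007  P=1,RW=1,US=1,PS=0
  ✓ 0x39090  — 2 lookups
#5 VA=0xC14DE1 (w,kernel):
  L0 @0x26[6] → 0x3A007  P=1,RW=1,US=1,PS=0
  L1 @0x3A[20] → 0x3C005  P=1,RW=0,US=1,PS=0
  ✗ PROTECTION_VIOLATION  [2 reads]

Access #5 fault: PROTECTION_VIOLATION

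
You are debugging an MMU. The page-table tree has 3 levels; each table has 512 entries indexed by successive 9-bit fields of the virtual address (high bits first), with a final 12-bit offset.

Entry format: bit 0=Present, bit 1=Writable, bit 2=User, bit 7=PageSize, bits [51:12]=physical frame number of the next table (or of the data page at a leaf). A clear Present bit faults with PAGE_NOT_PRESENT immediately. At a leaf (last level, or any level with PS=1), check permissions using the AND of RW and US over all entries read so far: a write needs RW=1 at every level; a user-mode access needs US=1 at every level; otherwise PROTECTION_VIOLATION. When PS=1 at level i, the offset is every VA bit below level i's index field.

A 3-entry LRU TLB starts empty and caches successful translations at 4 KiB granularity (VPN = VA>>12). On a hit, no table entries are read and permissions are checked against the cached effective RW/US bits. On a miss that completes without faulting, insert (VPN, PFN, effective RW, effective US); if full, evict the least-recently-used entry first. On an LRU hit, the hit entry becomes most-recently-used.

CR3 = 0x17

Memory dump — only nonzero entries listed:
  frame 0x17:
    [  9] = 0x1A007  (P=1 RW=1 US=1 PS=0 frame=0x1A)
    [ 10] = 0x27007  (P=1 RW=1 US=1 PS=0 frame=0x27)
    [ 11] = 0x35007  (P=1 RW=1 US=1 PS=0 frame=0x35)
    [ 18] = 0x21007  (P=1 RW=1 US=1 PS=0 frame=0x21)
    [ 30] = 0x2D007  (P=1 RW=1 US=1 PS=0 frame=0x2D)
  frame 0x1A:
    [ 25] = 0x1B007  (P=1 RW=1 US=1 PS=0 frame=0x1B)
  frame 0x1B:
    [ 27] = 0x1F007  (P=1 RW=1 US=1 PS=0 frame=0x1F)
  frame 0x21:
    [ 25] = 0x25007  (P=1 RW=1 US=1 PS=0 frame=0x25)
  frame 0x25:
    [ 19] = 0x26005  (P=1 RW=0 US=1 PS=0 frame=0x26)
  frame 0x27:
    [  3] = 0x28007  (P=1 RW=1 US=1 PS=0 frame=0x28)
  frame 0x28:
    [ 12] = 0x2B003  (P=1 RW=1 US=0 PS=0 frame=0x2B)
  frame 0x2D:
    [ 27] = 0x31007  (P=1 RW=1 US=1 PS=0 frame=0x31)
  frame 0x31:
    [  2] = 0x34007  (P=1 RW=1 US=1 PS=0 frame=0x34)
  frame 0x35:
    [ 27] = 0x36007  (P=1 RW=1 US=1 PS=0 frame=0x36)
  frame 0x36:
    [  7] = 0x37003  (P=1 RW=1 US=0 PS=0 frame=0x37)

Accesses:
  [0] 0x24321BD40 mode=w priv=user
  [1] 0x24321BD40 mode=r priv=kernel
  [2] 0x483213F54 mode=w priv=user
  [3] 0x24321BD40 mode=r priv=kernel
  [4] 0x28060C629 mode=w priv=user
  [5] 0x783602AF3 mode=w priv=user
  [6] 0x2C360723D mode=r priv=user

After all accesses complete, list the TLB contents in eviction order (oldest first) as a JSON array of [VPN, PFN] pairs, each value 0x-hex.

Trace:
#0 VA=0x24321BD40 (w,user):
  lvl0: tbl 0x17, slot 9 ⇒ 0x1A007 (P1/RW1/US1/PS0)
  lvl1: tbl 0x1A, slot 25 ⇒ 0x1B007 (P1/RW1/US1/PS0)
  lvl2: tbl 0x1B, slot 27 ⇒ 0x1F007 (P1/RW1/US1/PS0)
  → PA=0x1FD40  (3 entries read)
#1 VA=0x24321BD40 (r,kernel):
  TLB hit vpn=0x24321B → PA=0x1FD40
#2 VA=0x483213F54 (w,user):
  lvl0: tbl 0x17, slot 18 ⇒ 0x21007 (P1/RW1/US1/PS0)
  lvl1: tbl 0x21, slot 25 ⇒ 0x25007 (P1/RW1/US1/PS0)
  lvl2: tbl 0x25, slot 19 ⇒ 0x26005 (P1/RW0/US1/PS0)
  ✗ PROTECTION_VIOLATION  [3 reads]
#3 VA=0x24321BD40 (r,kernel):
  TLB hit vpn=0x24321B → PA=0x1FD40
#4 VA=0x28060C629 (w,user):
  lvl0: tbl 0x17, slot 10 ⇒ 0x27007 (P1/RW1/US1/PS0)
  lvl1: tbl 0x27, slot 3 ⇒ 0x28007 (P1/RW1/US1/PS0)
  lvl2: tbl 0x28, slot 12 ⇒ 0x2B003 (P1/RW1/US0/PS0)
  ✗ PROTECTION_VIOLATION  [3 reads]
#5 VA=0x783602AF3 (w,user):
  lvl0: tbl 0x17, slot 30 ⇒ 0x2D007 (P1/RW1/US1/PS0)
  lvl1: tbl 0x2D, slot 27 ⇒ 0x31007 (P1/RW1/US1/PS0)
  lvl2: tbl 0x31, slot 2 ⇒ 0x34007 (P1/RW1/US1/PS0)
  → PA=0x34AF3  (3 entries read)
#6 VA=0x2C360723D (r,user):
  lvl0: tbl 0x17, slot 11 ⇒ 0x35007 (P1/RW1/US1/PS0)
  lvl1: tbl 0x35, slot 27 ⇒ 0x36007 (P1/RW1/US1/PS0)
  lvl2: tbl 0x36, slot 7 ⇒ 0x37003 (P1/RW1/US0/PS0)
  ✗ PROTECTION_VIOLATION  [3 reads]

TLB: [["0x24321B", "0x1F"], ["0x783602", "0x34"]]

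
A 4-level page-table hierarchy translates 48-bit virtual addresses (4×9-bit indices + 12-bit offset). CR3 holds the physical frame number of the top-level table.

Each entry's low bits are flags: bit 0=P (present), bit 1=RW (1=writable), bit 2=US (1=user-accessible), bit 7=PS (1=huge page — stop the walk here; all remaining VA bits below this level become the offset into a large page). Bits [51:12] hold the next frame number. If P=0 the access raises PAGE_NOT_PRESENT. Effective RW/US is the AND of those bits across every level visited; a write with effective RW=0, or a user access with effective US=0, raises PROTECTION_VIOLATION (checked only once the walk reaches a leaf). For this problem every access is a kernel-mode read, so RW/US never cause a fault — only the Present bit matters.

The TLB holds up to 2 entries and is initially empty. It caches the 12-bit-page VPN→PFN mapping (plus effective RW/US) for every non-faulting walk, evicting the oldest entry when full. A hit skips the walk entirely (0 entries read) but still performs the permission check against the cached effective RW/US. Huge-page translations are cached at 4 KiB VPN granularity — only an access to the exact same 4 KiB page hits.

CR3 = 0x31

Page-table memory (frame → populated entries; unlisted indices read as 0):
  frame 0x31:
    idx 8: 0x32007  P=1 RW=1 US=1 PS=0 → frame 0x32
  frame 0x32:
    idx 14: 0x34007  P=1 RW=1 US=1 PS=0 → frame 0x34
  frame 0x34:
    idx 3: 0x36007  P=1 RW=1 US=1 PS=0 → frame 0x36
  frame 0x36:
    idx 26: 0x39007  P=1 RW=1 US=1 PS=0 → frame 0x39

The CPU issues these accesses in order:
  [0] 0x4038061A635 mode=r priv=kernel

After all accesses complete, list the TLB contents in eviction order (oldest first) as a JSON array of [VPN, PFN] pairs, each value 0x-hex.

Per-access translation:
#0 VA=0x4038061A635 (r,kernel):
  [0] read 0x31 idx=8: raw=0x32007 flags P=1 W=1 U=1 S=0
  [1] read 0x32 idx=14: raw=0x34007 flags P=1 W=1 U=1 S=0
  [2] read 0x34 idx=3: raw=0x36007 flags P=1 W=1 U=1 S=0
  [3] read 0x36 idx=26: raw=0x39007 flags P=1 W=1 U=1 S=0
  ⇒ phys 0x39635  [4 reads]

TLB: [["0x4038061A", "0x39"]]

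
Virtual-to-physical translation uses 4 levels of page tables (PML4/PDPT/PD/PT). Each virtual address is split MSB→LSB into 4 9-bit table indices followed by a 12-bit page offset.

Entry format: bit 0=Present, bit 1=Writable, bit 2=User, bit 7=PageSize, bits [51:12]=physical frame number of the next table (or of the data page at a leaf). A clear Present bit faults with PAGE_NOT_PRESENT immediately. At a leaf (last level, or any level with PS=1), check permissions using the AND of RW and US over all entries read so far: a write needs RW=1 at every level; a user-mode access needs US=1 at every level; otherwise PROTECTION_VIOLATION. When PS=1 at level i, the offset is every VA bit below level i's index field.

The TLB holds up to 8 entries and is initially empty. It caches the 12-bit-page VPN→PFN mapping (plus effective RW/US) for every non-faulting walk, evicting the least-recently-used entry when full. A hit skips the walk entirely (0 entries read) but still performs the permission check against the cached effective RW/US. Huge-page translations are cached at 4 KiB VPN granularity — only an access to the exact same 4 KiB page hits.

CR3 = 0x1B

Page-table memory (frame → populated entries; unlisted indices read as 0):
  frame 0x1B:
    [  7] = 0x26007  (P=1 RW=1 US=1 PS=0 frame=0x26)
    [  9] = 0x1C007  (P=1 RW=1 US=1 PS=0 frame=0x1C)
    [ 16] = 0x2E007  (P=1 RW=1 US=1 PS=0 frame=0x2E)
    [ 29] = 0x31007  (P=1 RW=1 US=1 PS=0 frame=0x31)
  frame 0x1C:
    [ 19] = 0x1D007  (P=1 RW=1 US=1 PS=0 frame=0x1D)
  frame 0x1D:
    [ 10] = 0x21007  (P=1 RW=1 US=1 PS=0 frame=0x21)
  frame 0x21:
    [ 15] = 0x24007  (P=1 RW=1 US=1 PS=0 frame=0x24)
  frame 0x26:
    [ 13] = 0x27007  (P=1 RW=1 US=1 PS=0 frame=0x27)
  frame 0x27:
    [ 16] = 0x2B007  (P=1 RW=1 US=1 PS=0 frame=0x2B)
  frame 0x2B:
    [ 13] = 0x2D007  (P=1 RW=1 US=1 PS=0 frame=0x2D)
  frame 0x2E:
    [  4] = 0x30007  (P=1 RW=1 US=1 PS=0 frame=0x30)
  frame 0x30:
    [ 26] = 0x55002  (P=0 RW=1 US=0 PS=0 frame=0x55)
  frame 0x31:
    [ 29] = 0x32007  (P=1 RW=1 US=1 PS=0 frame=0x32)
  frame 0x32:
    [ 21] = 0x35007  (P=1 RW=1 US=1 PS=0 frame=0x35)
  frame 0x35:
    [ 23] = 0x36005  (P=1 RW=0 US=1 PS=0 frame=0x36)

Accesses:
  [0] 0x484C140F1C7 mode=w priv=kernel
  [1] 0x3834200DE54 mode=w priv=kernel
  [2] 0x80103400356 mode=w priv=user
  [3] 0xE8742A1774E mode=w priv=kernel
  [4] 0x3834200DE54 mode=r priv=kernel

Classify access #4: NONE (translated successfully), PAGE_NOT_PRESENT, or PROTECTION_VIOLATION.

Per-access translation:
#0 VA=0x484C140F1C7 (w,kernel):
  lvl0: tbl 0x1B, slot 9 ⇒ 0x1C007 (P1/RW1/US1/PS0)
  lvl1: tbl 0x1C, slot 19 ⇒ 0x1D007 (P1/RW1/US1/PS0)
  lvl2: tbl 0x1D, slot 10 ⇒ 0x21007 (P1/RW1/US1/PS0)
  lvl3: tbl 0x21, slot 15 ⇒ 0x24007 (P1/RW1/US1/PS0)
  → PA=0x241C7  (4 entries read)
#1 VA=0x3834200DE54 (w,kernel):
  lvl0: tbl 0x1B, slot 7 ⇒ 0x26007 (P1/RW1/US1/PS0)
  lvl1: tbl 0x26, slot 13 ⇒ 0x27007 (P1/RW1/US1/PS0)
  lvl2: tbl 0x27, slot 16 ⇒ 0x2B007 (P1/RW1/US1/PS0)
  lvl3: tbl 0x2B, slot 13 ⇒ 0x2D007 (P1/RW1/US1/PS0)
  → PA=0x2DE54  (4 entries read)
#2 VA=0x80103400356 (w,user):
  lvl0: tbl 0x1B, slot 16 ⇒ 0x2E007 (P1/RW1/US1/PS0)
  lvl1: tbl 0x2E, slot 4 ⇒ 0x30007 (P1/RW1/US1/PS0)
  lvl2: tbl 0x30, slot 26 ⇒ 0x55002 (P0/RW1/US0/PS0)
  → PAGE_NOT_PRESENT  (3 entries read)
#3 VA=0xE8742A1774E (w,kernel):
  lvl0: tbl 0x1B, slot 29 ⇒ 0x31007 (P1/RW1/US1/PS0)
  lvl1: tbl 0x31, slot 29 ⇒ 0x32007 (P1/RW1/US1/PS0)
  lvl2: tbl 0x32, slot 21 ⇒ 0x35007 (P1/RW1/US1/PS0)
  lvl3: tbl 0x35, slot 23 ⇒ 0x36005 (P1/RW0/US1/PS0)
  → PROTECTION_VIOLATION  (4 entries read)
#4 VA=0x3834200DE54 (r,kernel):
  TLB hit vpn=0x3834200D → PA=0x2DE54

Access #4 fault: NONE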